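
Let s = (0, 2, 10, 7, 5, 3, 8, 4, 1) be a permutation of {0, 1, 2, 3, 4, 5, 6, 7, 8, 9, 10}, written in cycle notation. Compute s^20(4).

4 lies in the 9-cycle (0, 2, 10, 7, 5, 3, 8, 4, 1).
On a 9-cycle, s^9 is the identity, so s^20 = s^2 there (20 ≡ 2 mod 9).
Advancing 2 steps from 4: 4 → 1 → 0.

0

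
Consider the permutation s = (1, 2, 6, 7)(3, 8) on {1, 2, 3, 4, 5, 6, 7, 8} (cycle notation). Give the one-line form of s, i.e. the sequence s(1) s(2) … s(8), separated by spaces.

Image by image: 1↦2, 2↦6, 3↦8, 4↦4, 5↦5, 6↦7, 7↦1, 8↦3.
Listing these in domain order gives 2 6 8 4 5 7 1 3.

2 6 8 4 5 7 1 3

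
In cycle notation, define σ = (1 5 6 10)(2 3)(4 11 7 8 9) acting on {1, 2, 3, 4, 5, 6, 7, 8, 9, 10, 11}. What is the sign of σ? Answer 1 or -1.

1

The cycle lengths are 5, 4, 2.
A cycle is odd iff its length is even; σ has 2 even-length cycles, so sgn(σ) = (−1)^2 and σ is even.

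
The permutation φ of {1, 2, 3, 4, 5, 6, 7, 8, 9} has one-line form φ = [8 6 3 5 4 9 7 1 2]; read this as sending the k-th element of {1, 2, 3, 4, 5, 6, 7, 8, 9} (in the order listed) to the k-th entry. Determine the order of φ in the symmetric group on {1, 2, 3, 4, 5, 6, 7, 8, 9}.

Writing φ as disjoint cycles, the cycle lengths are 3, 2, 2, 1, 1.
The order is lcm(3, 2, 2) = 6.

6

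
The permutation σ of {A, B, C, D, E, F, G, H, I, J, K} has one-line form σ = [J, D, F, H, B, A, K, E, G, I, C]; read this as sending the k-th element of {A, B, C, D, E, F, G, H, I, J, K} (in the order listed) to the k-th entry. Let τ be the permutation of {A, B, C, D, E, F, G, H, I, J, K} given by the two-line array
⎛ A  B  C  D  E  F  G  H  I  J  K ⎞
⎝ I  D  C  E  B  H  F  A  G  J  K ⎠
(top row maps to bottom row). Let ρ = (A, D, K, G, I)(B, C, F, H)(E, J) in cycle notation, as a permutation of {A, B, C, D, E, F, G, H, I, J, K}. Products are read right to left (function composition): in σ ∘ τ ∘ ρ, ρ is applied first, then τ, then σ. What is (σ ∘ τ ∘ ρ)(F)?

J

Apply the permutations in order: ρ(F) = H, then τ(H) = A, then σ(A) = J. So (σ ∘ τ ∘ ρ)(F) = J.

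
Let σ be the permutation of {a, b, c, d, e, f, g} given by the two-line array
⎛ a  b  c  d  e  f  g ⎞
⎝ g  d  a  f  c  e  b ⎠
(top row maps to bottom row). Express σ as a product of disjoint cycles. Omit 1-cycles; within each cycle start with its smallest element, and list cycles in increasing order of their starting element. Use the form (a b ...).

Start at a and follow images: a → g → b → d → f → e → c → a, giving the cycle (a g b d f e c).
Continuing from each remaining unvisited element yields (a g b d f e c).

(a g b d f e c)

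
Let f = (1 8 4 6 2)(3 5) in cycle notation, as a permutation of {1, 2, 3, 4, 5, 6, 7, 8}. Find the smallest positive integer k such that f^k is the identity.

10

The cycle type of f is (5, 2, 1).
Since disjoint cycles commute, ord(f) = lcm(5, 2) = 10.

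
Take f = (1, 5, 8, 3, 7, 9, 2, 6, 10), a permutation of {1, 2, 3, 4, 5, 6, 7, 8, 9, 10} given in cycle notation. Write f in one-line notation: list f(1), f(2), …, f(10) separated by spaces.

5 6 7 4 8 10 9 3 2 1

Image by image: 1→5, 2→6, 3→7, 4→4, 5→8, 6→10, 7→9, 8→3, 9→2, 10→1.
Listing these in domain order gives 5 6 7 4 8 10 9 3 2 1.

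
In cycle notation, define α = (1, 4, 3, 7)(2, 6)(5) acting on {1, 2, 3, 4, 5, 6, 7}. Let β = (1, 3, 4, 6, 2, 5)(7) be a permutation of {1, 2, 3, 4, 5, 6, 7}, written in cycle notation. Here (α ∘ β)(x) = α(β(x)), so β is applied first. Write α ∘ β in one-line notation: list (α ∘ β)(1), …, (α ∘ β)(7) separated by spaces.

7 5 3 2 4 6 1

For each element, apply β then α: 1 → 3 → 7; 2 → 5 → 5; 3 → 4 → 3; 4 → 6 → 2; 5 → 1 → 4; 6 → 2 → 6; 7 → 7 → 1.
Collecting the images, α ∘ β = [7 5 3 2 4 6 1].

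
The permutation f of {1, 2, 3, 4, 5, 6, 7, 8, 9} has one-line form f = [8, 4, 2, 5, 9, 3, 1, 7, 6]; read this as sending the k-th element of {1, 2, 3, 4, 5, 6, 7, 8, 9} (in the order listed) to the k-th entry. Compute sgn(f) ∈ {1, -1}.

In disjoint-cycle form the cycle lengths are 6, 3.
A cycle of length ℓ contributes ℓ−1 transpositions, so f is a product of 5 + 2 = 7 transpositions — odd.

-1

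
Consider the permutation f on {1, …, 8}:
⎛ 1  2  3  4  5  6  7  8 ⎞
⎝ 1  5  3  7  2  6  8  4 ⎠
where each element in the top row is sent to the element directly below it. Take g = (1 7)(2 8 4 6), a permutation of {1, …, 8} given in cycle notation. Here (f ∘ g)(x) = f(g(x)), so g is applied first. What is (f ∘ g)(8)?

7

(f ∘ g)(8) = f(g(8)). g(8) = 4, then f(4) = 7. So (f ∘ g)(8) = 7.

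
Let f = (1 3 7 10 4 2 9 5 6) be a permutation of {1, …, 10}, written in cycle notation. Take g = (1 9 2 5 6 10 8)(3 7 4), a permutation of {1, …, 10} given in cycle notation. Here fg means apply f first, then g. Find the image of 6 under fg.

First apply f: f(6) = 1, then g(1) = 9. Thus (fg)(6) = 9.

9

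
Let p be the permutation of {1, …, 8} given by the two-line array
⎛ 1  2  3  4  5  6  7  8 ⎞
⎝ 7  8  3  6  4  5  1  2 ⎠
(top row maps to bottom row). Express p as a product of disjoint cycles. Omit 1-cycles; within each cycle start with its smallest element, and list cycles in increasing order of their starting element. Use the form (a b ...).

Start at 1 and follow images: 1 → 7 → 1, giving the cycle (1 7).
Repeating from the next unused element and collecting all non-trivial cycles gives (1 7)(2 8)(4 6 5).

(1 7)(2 8)(4 6 5)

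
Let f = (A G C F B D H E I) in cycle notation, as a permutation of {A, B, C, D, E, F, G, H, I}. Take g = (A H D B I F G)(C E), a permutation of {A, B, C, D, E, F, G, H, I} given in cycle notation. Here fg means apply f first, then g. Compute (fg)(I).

H

First apply f: f(I) = A, then g(A) = H. Thus (fg)(I) = H.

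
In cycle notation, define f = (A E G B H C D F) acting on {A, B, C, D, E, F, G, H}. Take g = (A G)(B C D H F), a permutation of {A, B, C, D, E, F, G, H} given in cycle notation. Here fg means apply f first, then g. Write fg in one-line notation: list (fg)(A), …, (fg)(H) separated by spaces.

(fg)(x) = g(f(x)). Computing each image: g(f(A)) = g(E) = E, g(f(B)) = g(H) = F, g(f(C)) = g(D) = H, g(f(D)) = g(F) = B, g(f(E)) = g(G) = A, g(f(F)) = g(A) = G, g(f(G)) = g(B) = C, g(f(H)) = g(C) = D.
Hence fg = [E F H B A G C D].

E F H B A G C D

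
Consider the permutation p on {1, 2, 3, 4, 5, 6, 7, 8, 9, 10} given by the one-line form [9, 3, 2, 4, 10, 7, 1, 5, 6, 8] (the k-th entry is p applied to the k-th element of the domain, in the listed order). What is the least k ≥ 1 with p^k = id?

Decomposing into disjoint cycles gives cycle lengths 4, 3, 2, 1.
Since disjoint cycles commute, ord(p) = lcm(4, 3, 2) = 12.

12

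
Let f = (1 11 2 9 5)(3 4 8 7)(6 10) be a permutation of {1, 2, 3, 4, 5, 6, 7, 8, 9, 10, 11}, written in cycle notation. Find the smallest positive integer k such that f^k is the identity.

20

The cycle type of f is (5, 4, 2).
The order of f is the least common multiple of its cycle lengths: lcm(5, 4, 2) = 20.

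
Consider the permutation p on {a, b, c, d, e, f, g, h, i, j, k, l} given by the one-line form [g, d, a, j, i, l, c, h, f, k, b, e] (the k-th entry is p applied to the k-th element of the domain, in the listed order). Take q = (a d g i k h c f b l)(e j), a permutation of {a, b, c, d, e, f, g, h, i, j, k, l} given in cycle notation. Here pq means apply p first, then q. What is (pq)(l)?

j

(pq)(l) = q(p(l)). p(l) = e, then q(e) = j. So (pq)(l) = j.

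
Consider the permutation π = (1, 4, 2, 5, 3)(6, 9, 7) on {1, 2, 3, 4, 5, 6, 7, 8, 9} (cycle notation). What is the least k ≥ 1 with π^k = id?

15

The disjoint cycles have lengths 5, 3, 1.
Since disjoint cycles commute, ord(π) = lcm(5, 3) = 15.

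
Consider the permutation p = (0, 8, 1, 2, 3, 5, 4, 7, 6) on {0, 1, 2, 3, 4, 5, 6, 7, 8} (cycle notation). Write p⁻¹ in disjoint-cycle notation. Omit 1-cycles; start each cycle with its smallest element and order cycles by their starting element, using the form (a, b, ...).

(0, 6, 7, 4, 5, 3, 2, 1, 8)

Inverting a permutation written in cycle notation just reverses the order within every cycle.
After reversing and putting each cycle's least element first, p⁻¹ = (0, 6, 7, 4, 5, 3, 2, 1, 8).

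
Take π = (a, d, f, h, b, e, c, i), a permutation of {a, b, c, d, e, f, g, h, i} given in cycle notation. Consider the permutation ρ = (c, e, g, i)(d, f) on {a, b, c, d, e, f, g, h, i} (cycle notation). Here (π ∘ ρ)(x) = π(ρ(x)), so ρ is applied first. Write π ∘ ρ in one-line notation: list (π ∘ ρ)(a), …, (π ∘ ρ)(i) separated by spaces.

d e c h g f a b i

(π ∘ ρ)(x) = π(ρ(x)). Computing each image: π(ρ(a)) = π(a) = d, π(ρ(b)) = π(b) = e, π(ρ(c)) = π(e) = c, π(ρ(d)) = π(f) = h, π(ρ(e)) = π(g) = g, π(ρ(f)) = π(d) = f, π(ρ(g)) = π(i) = a, π(ρ(h)) = π(h) = b, π(ρ(i)) = π(c) = i.
Hence π ∘ ρ = [d e c h g f a b i].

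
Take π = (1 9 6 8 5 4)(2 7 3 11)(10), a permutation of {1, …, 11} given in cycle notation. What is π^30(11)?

7

11 lies in the 4-cycle (2 7 3 11).
Since the cycle has length 4, π^30 acts on it the same as π^2 (30 mod 4 = 2).
Advancing 2 steps from 11: 11 → 2 → 7.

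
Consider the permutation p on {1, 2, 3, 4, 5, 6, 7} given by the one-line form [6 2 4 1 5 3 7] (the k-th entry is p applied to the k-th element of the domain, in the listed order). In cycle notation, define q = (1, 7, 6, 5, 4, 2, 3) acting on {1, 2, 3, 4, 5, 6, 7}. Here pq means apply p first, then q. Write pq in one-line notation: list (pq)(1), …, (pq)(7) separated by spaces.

5 3 2 7 4 1 6

For each element, apply p then q: 1 → 6 → 5; 2 → 2 → 3; 3 → 4 → 2; 4 → 1 → 7; 5 → 5 → 4; 6 → 3 → 1; 7 → 7 → 6.
Collecting the images, pq = [5 3 2 7 4 1 6].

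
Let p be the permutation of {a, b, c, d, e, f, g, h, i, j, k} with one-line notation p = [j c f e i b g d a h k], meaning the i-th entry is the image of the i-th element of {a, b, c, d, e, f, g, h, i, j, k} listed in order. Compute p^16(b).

Tracing b → c → … returns to b after 3 steps, so b lies in a 3-cycle (b, c, f).
Powers repeat with period 3 on this cycle, and 16 mod 3 = 1, so p^16(b) = p^1(b).
Advancing 1 step from b: b → c.

c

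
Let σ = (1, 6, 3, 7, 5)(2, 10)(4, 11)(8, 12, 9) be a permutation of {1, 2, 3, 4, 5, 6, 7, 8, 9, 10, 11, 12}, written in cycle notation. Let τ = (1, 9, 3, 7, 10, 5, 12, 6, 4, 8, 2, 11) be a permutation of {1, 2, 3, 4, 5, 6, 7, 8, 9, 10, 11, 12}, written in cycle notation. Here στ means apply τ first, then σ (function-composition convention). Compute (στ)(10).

1

First apply τ: τ(10) = 5, then σ(5) = 1. Thus (στ)(10) = 1.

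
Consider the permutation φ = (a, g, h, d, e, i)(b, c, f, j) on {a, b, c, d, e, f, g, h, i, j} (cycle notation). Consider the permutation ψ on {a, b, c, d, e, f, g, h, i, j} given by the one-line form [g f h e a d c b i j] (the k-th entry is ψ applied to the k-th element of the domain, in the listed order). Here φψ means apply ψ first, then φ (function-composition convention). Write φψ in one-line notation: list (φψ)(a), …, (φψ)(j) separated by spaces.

For each element, apply ψ then φ: a → g → h; b → f → j; c → h → d; d → e → i; e → a → g; f → d → e; g → c → f; h → b → c; i → i → a; j → j → b.
Collecting the images, φψ = [h j d i g e f c a b].

h j d i g e f c a b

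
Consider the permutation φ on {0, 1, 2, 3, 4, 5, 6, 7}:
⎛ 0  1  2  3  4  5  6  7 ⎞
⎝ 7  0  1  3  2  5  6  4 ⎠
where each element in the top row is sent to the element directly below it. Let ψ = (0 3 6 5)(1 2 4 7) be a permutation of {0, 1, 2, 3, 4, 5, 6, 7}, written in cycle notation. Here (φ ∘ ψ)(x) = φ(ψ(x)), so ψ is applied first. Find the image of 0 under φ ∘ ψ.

(φ ∘ ψ)(0) = φ(ψ(0)). ψ(0) = 3, then φ(3) = 3. So (φ ∘ ψ)(0) = 3.

3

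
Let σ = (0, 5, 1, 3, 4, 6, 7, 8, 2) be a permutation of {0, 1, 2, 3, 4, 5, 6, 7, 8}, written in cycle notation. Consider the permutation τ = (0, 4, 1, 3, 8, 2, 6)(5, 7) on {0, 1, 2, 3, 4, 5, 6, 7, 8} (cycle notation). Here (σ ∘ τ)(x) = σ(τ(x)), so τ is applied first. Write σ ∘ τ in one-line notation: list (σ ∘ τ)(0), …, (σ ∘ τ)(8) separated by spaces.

For each element, apply τ then σ: 0 → 4 → 6; 1 → 3 → 4; 2 → 6 → 7; 3 → 8 → 2; 4 → 1 → 3; 5 → 7 → 8; 6 → 0 → 5; 7 → 5 → 1; 8 → 2 → 0.
So σ ∘ τ in one-line form is 6 4 7 2 3 8 5 1 0.

6 4 7 2 3 8 5 1 0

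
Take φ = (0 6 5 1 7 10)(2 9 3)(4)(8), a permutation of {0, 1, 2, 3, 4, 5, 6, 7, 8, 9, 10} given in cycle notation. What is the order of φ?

6

The cycle type of φ is (6, 3, 1, 1).
The order is lcm(6, 3) = 6.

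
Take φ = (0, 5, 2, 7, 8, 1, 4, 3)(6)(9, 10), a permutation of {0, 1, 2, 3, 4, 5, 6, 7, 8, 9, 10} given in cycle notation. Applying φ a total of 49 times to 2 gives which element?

2 lies in the 8-cycle (0, 5, 2, 7, 8, 1, 4, 3).
Since the cycle has length 8, φ^49 acts on it the same as φ^1 (49 mod 8 = 1).
Advancing 1 step from 2: 2 → 7.

7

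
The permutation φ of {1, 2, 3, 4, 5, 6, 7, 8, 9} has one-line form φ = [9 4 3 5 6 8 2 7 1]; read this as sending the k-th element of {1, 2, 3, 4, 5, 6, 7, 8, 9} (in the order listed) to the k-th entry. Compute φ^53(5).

Tracing 5 → 6 → … returns to 5 after 6 steps, so 5 lies in a 6-cycle (2, 4, 5, 6, 8, 7).
Since the cycle has length 6, φ^53 acts on it the same as φ^5 (53 mod 6 = 5).
Advancing 5 steps from 5: 5 → 6 → 8 → 7 → 2 → 4.

4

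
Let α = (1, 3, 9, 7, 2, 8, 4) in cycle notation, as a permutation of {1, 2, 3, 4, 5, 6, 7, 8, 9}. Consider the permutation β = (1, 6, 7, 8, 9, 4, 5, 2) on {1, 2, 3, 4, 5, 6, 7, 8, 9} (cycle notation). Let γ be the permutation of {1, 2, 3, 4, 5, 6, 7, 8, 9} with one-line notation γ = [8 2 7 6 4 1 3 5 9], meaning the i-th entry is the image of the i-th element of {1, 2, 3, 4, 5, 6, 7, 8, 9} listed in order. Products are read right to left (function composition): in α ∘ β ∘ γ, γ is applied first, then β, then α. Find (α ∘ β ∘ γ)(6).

6

Chase 6: γ(6) = 1; β(1) = 6; α(6) = 6. Hence (α ∘ β ∘ γ)(6) = 6.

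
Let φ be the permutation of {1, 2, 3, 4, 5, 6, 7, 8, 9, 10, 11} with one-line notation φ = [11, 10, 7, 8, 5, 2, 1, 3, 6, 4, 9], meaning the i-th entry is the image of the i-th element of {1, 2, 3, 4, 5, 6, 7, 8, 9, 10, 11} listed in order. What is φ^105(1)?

10

Tracing 1 → 11 → … returns to 1 after 10 steps, so 1 lies in a 10-cycle (1, 11, 9, 6, 2, 10, 4, 8, 3, 7).
Powers repeat with period 10 on this cycle, and 105 mod 10 = 5, so φ^105(1) = φ^5(1).
Advancing 5 steps from 1: 1 → 11 → 9 → 6 → 2 → 10.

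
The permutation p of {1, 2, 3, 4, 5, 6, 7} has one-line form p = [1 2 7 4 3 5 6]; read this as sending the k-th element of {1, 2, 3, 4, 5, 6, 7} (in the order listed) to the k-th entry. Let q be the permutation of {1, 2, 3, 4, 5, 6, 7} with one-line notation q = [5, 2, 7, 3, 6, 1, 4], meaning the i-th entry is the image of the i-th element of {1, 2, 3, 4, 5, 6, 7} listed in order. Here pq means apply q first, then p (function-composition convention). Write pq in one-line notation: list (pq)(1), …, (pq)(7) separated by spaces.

3 2 6 7 5 1 4

(pq)(x) = p(q(x)). Computing each image: p(q(1)) = p(5) = 3, p(q(2)) = p(2) = 2, p(q(3)) = p(7) = 6, p(q(4)) = p(3) = 7, p(q(5)) = p(6) = 5, p(q(6)) = p(1) = 1, p(q(7)) = p(4) = 4.
Hence pq = [3 2 6 7 5 1 4].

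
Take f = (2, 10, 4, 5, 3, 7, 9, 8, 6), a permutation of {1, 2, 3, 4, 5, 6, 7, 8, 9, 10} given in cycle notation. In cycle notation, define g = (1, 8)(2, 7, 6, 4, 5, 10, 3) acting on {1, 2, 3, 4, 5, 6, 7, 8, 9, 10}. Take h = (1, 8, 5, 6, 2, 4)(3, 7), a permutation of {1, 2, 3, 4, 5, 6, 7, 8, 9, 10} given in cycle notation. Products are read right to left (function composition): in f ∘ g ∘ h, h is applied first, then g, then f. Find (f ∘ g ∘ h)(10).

7

(f ∘ g ∘ h)(10) = f(g(h(10))). h(10) = 10, then g(10) = 3, then f(3) = 7, so the result is 7.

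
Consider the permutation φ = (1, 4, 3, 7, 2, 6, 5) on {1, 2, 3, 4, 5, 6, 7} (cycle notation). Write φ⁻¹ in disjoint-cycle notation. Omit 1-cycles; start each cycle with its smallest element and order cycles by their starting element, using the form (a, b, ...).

The inverse reverses each cycle.
Reversing each cycle of φ and rotating so the smallest element leads gives (1, 5, 6, 2, 7, 3, 4).

(1, 5, 6, 2, 7, 3, 4)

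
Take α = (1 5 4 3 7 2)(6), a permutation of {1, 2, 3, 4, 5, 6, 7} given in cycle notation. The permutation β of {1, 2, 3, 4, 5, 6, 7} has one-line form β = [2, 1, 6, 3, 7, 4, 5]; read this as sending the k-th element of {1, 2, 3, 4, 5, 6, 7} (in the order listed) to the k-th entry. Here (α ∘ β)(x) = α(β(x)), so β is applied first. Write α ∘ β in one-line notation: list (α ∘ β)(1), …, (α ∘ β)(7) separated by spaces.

1 5 6 7 2 3 4

For each element, apply β then α: 1 → 2 → 1; 2 → 1 → 5; 3 → 6 → 6; 4 → 3 → 7; 5 → 7 → 2; 6 → 4 → 3; 7 → 5 → 4.
Collecting the images, α ∘ β = [1 5 6 7 2 3 4].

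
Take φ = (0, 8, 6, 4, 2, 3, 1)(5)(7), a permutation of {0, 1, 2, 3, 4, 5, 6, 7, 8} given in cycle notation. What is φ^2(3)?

3 lies in the 7-cycle (0, 8, 6, 4, 2, 3, 1).
Stepping 2 places around the cycle: 3 → 1 → 0.

0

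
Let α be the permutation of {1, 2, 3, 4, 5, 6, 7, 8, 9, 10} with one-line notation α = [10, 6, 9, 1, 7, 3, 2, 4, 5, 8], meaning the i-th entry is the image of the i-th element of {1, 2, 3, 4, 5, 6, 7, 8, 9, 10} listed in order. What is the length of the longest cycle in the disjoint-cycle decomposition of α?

Decomposing into disjoint cycles gives (1, 10, 8, 4)(2, 6, 3, 9, 5, 7); the longest has length 6.

6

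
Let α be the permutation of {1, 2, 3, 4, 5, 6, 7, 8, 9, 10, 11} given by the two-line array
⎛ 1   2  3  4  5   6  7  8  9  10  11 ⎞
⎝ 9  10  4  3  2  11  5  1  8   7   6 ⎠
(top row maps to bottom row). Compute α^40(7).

Tracing 7 → 5 → … returns to 7 after 4 steps, so 7 lies in a 4-cycle (2, 10, 7, 5).
Since the cycle has length 4, α^40 acts on it the same as α^0 (40 mod 4 = 0).
So α^40(7) = 7.

7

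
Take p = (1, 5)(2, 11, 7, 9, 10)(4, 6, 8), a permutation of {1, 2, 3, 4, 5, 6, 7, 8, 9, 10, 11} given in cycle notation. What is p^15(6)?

6 lies in the 3-cycle (4, 6, 8).
On a 3-cycle, p^3 is the identity, so p^15 = p^0 there (15 ≡ 0 mod 3).
So p^15(6) = 6.

6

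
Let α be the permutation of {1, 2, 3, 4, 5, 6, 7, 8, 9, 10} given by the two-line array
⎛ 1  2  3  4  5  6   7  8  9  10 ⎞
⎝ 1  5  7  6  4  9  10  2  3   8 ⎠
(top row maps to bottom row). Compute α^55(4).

6

Tracing 4 → 6 → … returns to 4 after 9 steps, so 4 lies in a 9-cycle (2 5 4 6 9 3 7 10 8).
On a 9-cycle, α^9 is the identity, so α^55 = α^1 there (55 ≡ 1 mod 9).
Advancing 1 step from 4: 4 → 6.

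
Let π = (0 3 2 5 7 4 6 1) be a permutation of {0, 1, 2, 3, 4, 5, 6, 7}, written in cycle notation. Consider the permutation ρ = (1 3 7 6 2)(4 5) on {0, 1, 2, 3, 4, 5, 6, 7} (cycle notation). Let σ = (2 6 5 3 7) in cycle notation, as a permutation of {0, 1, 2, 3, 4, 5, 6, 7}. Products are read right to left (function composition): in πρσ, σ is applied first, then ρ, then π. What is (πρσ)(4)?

Chase 4: σ(4) = 4; ρ(4) = 5; π(5) = 7. Hence (πρσ)(4) = 7.

7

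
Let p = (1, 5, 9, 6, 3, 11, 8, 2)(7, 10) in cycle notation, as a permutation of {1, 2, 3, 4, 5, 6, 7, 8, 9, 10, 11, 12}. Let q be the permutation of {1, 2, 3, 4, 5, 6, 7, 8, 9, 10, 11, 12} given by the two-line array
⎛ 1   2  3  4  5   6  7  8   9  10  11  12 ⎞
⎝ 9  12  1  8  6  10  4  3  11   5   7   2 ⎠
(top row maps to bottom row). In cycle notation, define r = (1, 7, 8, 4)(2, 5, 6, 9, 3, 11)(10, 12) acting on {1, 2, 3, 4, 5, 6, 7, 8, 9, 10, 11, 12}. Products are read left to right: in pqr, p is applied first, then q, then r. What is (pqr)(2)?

(pqr)(2) = r(q(p(2))). p(2) = 1, then q(1) = 9, then r(9) = 3, so the result is 3.

3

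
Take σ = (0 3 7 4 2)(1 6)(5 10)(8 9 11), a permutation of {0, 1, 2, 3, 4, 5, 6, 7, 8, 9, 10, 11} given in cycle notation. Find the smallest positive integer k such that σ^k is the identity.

The disjoint cycles have lengths 5, 3, 2, 2.
The order is lcm(5, 3, 2, 2) = 30.

30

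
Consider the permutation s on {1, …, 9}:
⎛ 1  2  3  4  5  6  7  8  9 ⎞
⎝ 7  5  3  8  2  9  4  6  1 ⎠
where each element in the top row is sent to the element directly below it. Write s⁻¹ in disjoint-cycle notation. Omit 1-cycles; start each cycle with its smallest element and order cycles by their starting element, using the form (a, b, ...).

First write s in disjoint cycles: (1, 7, 4, 8, 6, 9)(2, 5).
The inverse reverses every cycle; in canonical form, s⁻¹ = (1, 9, 6, 8, 4, 7)(2, 5).

(1, 9, 6, 8, 4, 7)(2, 5)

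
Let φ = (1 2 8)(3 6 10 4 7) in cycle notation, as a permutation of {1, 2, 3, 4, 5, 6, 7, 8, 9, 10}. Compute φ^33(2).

2 lies in the 3-cycle (1 2 8).
Powers repeat with period 3 on this cycle, and 33 mod 3 = 0, so φ^33(2) = φ^0(2).
So φ^33(2) = 2.

2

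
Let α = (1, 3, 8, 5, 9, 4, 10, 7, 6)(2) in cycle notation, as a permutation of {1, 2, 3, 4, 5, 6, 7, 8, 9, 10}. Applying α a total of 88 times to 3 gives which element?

3 lies in the 9-cycle (1, 3, 8, 5, 9, 4, 10, 7, 6).
Since the cycle has length 9, α^88 acts on it the same as α^7 (88 mod 9 = 7).
Advancing 7 steps from 3: 3 → 8 → 5 → 9 → 4 → 10 → 7 → 6.

6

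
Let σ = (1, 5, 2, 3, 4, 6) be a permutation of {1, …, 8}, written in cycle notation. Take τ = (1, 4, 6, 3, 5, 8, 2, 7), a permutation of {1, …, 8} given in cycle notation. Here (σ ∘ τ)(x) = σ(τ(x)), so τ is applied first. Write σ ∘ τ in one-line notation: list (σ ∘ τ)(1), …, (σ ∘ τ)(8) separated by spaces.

6 7 2 1 8 4 5 3

For each element, apply τ then σ: 1 → 4 → 6; 2 → 7 → 7; 3 → 5 → 2; 4 → 6 → 1; 5 → 8 → 8; 6 → 3 → 4; 7 → 1 → 5; 8 → 2 → 3.
So σ ∘ τ in one-line form is 6 7 2 1 8 4 5 3.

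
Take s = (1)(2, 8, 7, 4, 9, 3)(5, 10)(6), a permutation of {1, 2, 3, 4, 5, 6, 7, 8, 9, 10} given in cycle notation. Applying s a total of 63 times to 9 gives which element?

8

9 lies in the 6-cycle (2, 8, 7, 4, 9, 3).
Powers repeat with period 6 on this cycle, and 63 mod 6 = 3, so s^63(9) = s^3(9).
Stepping 3 places around the cycle: 9 → 3 → 2 → 8.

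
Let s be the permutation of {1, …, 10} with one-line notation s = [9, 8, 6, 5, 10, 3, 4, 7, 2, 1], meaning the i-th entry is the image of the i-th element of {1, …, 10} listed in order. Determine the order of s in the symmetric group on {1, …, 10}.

8

The disjoint-cycle form of s has cycle lengths 8, 2.
The order is lcm(8, 2) = 8.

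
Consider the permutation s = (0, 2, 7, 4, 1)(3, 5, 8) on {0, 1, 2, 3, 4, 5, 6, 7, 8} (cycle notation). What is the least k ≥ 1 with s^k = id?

15

The cycle type of s is (5, 3, 1).
Since disjoint cycles commute, ord(s) = lcm(5, 3) = 15.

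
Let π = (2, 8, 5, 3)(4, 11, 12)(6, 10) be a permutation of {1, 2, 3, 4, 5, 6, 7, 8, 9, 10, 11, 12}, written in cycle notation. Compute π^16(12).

4

12 lies in the 3-cycle (4, 11, 12).
On a 3-cycle, π^3 is the identity, so π^16 = π^1 there (16 ≡ 1 mod 3).
Advancing 1 step from 12: 12 → 4.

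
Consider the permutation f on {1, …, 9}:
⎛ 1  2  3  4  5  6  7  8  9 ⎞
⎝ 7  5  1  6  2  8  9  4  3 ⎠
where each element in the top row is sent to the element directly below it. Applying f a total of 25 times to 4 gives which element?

Tracing 4 → 6 → … returns to 4 after 3 steps, so 4 lies in a 3-cycle (4 6 8).
Powers repeat with period 3 on this cycle, and 25 mod 3 = 1, so f^25(4) = f^1(4).
Advancing 1 step from 4: 4 → 6.

6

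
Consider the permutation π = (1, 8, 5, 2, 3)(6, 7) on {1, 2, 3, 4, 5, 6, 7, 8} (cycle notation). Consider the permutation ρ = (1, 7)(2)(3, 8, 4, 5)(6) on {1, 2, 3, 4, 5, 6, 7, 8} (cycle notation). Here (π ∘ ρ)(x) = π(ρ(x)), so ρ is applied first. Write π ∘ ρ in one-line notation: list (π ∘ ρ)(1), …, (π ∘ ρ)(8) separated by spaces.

6 3 5 2 1 7 8 4

(π ∘ ρ)(x) = π(ρ(x)). Computing each image: π(ρ(1)) = π(7) = 6, π(ρ(2)) = π(2) = 3, π(ρ(3)) = π(8) = 5, π(ρ(4)) = π(5) = 2, π(ρ(5)) = π(3) = 1, π(ρ(6)) = π(6) = 7, π(ρ(7)) = π(1) = 8, π(ρ(8)) = π(4) = 4.
Hence π ∘ ρ = [6 3 5 2 1 7 8 4].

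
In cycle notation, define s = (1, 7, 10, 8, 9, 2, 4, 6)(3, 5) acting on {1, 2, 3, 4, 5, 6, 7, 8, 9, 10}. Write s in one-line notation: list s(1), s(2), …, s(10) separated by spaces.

7 4 5 6 3 1 10 9 2 8

Each element maps to the next entry in its cycle (wrapping to the front): 1→7, 2→4, 3→5, 4→6, 5→3, 6→1, 7→10, 8→9, 9→2, 10→8.
So the one-line form is 7 4 5 6 3 1 10 9 2 8.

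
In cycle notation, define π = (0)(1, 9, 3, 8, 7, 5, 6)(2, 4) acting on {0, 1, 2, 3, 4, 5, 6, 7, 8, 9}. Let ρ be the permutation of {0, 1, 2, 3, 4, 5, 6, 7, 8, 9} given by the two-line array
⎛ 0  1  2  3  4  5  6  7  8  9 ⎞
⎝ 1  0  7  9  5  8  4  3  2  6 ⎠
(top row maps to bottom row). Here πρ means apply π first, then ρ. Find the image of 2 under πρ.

5

(πρ)(2) = ρ(π(2)). π(2) = 4, then ρ(4) = 5. So (πρ)(2) = 5.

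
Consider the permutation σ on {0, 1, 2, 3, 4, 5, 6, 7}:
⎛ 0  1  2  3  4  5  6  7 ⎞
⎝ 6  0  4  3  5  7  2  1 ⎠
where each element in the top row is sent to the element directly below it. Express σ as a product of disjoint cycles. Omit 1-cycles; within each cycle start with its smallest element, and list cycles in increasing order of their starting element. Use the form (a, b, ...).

(0, 6, 2, 4, 5, 7, 1)

Iterating σ from 0 gives 0 → 6 → 2 → 4 → 5 → 7 → 1 → 0; that is the 7-cycle (0, 6, 2, 4, 5, 7, 1).
Repeating from the next unused element and collecting all non-trivial cycles gives (0, 6, 2, 4, 5, 7, 1).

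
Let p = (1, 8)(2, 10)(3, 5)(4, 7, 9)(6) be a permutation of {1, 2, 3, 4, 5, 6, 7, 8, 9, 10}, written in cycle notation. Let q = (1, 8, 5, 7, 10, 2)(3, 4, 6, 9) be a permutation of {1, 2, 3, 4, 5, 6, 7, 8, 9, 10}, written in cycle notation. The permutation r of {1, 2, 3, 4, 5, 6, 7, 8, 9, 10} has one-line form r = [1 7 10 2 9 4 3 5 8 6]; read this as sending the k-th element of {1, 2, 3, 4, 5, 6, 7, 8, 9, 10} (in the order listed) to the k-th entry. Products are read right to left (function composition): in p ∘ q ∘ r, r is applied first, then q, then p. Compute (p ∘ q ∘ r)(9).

3

Apply the permutations in order: r(9) = 8, then q(8) = 5, then p(5) = 3. So (p ∘ q ∘ r)(9) = 3.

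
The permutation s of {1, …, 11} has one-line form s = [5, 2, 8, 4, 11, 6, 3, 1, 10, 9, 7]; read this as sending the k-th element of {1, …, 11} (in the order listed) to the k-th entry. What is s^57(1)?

7

Tracing 1 → 5 → … returns to 1 after 6 steps, so 1 lies in a 6-cycle (1 5 11 7 3 8).
On a 6-cycle, s^6 is the identity, so s^57 = s^3 there (57 ≡ 3 mod 6).
Advancing 3 steps from 1: 1 → 5 → 11 → 7.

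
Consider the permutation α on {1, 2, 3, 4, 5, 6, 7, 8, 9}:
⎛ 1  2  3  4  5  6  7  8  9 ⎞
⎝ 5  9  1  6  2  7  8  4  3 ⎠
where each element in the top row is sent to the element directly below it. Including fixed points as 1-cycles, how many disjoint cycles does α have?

The cycle decomposition is (1 5 2 9 3)(4 6 7 8), which has 2 cycles (counting 1-cycles).

2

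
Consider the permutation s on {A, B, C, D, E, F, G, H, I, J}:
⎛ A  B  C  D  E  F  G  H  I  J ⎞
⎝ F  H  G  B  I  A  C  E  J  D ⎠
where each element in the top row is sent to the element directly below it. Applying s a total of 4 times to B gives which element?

J

Tracing B → H → … returns to B after 6 steps, so B lies in a 6-cycle (B H E I J D).
Stepping 4 places around the cycle: B → H → E → I → J.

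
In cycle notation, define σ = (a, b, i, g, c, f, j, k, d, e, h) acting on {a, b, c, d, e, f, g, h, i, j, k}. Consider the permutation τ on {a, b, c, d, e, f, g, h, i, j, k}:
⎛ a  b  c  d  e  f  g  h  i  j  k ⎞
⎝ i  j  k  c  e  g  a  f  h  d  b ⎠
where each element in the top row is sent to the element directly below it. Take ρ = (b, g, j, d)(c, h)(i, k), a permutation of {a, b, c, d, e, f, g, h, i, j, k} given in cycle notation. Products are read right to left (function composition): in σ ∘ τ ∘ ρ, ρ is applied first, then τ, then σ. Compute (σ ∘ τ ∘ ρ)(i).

Chase i: ρ(i) = k; τ(k) = b; σ(b) = i. Hence (σ ∘ τ ∘ ρ)(i) = i.

i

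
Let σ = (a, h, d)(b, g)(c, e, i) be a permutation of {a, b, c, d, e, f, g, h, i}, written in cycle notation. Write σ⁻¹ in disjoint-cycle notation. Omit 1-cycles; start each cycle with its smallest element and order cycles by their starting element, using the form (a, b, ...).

(a, d, h)(b, g)(c, i, e)

The inverse reverses each cycle.
Reversing each cycle of σ and rotating so the smallest element leads gives (a, d, h)(b, g)(c, i, e).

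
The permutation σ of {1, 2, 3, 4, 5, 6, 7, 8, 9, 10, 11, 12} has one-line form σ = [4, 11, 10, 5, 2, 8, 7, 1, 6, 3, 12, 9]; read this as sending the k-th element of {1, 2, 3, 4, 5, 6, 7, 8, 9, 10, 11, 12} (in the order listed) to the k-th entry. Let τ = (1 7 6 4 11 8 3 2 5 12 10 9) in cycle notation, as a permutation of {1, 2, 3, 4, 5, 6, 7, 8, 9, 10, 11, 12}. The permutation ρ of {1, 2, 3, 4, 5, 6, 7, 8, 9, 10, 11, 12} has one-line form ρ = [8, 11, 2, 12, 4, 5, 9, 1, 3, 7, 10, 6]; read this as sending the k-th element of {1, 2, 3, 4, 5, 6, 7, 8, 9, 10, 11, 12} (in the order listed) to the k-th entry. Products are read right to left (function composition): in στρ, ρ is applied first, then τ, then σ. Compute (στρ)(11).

6

Apply the permutations in order: ρ(11) = 10, then τ(10) = 9, then σ(9) = 6. So (στρ)(11) = 6.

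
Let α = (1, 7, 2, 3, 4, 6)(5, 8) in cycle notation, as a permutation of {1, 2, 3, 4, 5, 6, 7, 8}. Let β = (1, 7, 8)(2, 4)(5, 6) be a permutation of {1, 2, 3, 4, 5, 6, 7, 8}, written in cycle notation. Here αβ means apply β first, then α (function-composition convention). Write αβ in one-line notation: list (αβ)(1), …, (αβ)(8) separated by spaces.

2 6 4 3 1 8 5 7

(αβ)(x) = α(β(x)). Computing each image: α(β(1)) = α(7) = 2, α(β(2)) = α(4) = 6, α(β(3)) = α(3) = 4, α(β(4)) = α(2) = 3, α(β(5)) = α(6) = 1, α(β(6)) = α(5) = 8, α(β(7)) = α(8) = 5, α(β(8)) = α(1) = 7.
Hence αβ = [2 6 4 3 1 8 5 7].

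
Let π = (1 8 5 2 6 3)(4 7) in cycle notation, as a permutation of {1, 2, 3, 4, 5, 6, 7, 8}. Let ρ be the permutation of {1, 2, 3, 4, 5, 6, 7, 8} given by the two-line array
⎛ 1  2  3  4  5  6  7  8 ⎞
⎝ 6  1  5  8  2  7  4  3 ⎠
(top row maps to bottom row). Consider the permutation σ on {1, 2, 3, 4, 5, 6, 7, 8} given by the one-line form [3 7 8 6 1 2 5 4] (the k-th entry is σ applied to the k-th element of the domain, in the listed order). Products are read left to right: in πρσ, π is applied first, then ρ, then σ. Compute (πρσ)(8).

7

(πρσ)(8) = σ(ρ(π(8))). π(8) = 5, then ρ(5) = 2, then σ(2) = 7, so the result is 7.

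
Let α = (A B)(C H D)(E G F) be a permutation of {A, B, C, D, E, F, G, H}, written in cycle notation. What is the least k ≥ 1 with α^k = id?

6

The disjoint cycles have lengths 3, 3, 2.
Since disjoint cycles commute, ord(α) = lcm(3, 3, 2) = 6.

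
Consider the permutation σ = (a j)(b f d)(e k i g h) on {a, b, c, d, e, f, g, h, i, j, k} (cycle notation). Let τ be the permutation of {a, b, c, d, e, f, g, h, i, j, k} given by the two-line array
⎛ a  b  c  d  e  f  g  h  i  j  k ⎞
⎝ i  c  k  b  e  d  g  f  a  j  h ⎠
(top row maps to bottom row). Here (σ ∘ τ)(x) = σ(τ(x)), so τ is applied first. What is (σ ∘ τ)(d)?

(σ ∘ τ)(d) = σ(τ(d)). τ(d) = b, then σ(b) = f. So (σ ∘ τ)(d) = f.

f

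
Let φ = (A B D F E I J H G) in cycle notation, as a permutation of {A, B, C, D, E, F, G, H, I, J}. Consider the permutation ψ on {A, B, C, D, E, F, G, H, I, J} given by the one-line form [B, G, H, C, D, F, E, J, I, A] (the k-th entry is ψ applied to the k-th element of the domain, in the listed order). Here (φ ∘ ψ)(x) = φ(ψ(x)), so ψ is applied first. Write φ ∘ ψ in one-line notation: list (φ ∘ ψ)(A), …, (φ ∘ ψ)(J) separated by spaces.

D A G C F E I H J B

For each element, apply ψ then φ: A → B → D; B → G → A; C → H → G; D → C → C; E → D → F; F → F → E; G → E → I; H → J → H; I → I → J; J → A → B.
So φ ∘ ψ in one-line form is D A G C F E I H J B.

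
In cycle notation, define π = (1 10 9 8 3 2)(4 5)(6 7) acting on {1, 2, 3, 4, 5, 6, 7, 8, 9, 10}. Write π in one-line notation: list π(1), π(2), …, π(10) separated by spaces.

10 1 2 5 4 7 6 3 8 9

Reading each image from the cycles: 1→10, 2→1, 3→2, 4→5, 5→4, 6→7, 7→6, 8→3, 9→8, 10→9.
Listing these in domain order gives 10 1 2 5 4 7 6 3 8 9.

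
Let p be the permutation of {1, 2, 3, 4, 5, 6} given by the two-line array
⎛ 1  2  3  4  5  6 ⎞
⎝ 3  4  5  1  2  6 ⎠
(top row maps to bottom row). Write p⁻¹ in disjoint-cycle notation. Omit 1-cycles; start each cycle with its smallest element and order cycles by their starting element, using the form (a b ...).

The cycle decomposition of p is (1 3 5 2 4).
The inverse reverses every cycle; in canonical form, p⁻¹ = (1 4 2 5 3).

(1 4 2 5 3)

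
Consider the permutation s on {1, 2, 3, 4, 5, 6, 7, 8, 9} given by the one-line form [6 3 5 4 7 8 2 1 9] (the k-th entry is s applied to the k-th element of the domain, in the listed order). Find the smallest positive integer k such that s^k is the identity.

12

The disjoint-cycle form of s has cycle lengths 4, 3, 1, 1.
The order is lcm(4, 3) = 12.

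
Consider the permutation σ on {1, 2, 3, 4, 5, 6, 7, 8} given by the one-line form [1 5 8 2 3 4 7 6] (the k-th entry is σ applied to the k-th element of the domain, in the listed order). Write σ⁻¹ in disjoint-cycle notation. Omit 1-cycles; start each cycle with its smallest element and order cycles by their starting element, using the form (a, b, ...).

(2, 4, 6, 8, 3, 5)

First write σ in disjoint cycles: (2, 5, 3, 8, 6, 4).
Reversing each cycle (and rotating so the smallest element leads) gives σ⁻¹ = (2, 4, 6, 8, 3, 5).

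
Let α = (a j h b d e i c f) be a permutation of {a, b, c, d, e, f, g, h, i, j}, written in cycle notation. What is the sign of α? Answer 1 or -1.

The cycle lengths are 9, 1.
A cycle of length ℓ contributes ℓ−1 transpositions, so α is a product of 8 transpositions — even.

1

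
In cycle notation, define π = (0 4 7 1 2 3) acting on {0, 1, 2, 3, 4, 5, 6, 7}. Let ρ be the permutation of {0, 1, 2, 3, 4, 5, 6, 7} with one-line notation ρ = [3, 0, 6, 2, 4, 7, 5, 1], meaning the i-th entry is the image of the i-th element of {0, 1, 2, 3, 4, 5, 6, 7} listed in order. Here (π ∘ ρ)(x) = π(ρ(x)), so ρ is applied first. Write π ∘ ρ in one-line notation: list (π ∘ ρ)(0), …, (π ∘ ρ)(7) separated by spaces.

(π ∘ ρ)(x) = π(ρ(x)). Computing each image: π(ρ(0)) = π(3) = 0, π(ρ(1)) = π(0) = 4, π(ρ(2)) = π(6) = 6, π(ρ(3)) = π(2) = 3, π(ρ(4)) = π(4) = 7, π(ρ(5)) = π(7) = 1, π(ρ(6)) = π(5) = 5, π(ρ(7)) = π(1) = 2.
Hence π ∘ ρ = [0 4 6 3 7 1 5 2].

0 4 6 3 7 1 5 2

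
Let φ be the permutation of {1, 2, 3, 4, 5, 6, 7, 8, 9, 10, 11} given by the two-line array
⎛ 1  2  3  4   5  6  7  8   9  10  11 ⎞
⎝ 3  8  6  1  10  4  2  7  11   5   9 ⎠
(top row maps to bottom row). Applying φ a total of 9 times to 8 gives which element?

Tracing 8 → 7 → … returns to 8 after 3 steps, so 8 lies in a 3-cycle (2, 8, 7).
Since the cycle has length 3, φ^9 acts on it the same as φ^0 (9 mod 3 = 0).
So φ^9(8) = 8.

8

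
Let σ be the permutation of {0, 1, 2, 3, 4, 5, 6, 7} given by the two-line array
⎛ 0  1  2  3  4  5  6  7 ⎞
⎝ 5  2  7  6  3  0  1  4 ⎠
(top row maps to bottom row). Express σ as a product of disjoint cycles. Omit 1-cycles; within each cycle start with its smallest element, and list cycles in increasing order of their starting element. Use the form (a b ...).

(0 5)(1 2 7 4 3 6)

Iterating σ from 0 gives 0 → 5 → 0; that is the 2-cycle (0 5).
Continuing from each remaining unvisited element yields (0 5)(1 2 7 4 3 6).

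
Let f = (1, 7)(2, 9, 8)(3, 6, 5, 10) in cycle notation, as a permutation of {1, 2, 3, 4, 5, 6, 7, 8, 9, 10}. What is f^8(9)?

9 lies in the 3-cycle (2, 9, 8).
Powers repeat with period 3 on this cycle, and 8 mod 3 = 2, so f^8(9) = f^2(9).
Advancing 2 steps from 9: 9 → 8 → 2.

2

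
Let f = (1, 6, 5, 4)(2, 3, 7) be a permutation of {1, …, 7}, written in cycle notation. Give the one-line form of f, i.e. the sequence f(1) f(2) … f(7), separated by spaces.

6 3 7 1 4 5 2

Image by image: 1→6, 2→3, 3→7, 4→1, 5→4, 6→5, 7→2.
Listing these in domain order gives 6 3 7 1 4 5 2.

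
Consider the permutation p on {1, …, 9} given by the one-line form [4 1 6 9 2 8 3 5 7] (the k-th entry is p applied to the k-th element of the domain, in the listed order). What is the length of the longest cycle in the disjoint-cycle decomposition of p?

9

Decomposing into disjoint cycles gives (1, 4, 9, 7, 3, 6, 8, 5, 2); the longest has length 9.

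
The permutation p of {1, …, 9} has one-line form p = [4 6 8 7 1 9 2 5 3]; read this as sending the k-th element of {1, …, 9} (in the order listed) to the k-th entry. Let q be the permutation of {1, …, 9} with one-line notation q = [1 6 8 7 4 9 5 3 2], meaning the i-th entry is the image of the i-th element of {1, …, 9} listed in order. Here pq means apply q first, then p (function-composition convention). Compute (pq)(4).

(pq)(4) = p(q(4)). q(4) = 7, then p(7) = 2. So (pq)(4) = 2.

2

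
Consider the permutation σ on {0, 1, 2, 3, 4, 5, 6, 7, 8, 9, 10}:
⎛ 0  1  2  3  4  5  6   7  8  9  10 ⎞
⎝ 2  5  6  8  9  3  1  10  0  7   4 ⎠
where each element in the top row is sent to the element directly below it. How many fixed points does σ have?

No element satisfies σ(x) = x, so there are 0 fixed points.

0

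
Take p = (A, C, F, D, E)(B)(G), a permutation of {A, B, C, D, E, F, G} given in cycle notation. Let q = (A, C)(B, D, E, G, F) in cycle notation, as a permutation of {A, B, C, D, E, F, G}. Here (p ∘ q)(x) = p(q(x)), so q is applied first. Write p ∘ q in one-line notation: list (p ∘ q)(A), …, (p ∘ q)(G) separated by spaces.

For each element, apply q then p: A → C → F; B → D → E; C → A → C; D → E → A; E → G → G; F → B → B; G → F → D.
Collecting the images, p ∘ q = [F E C A G B D].

F E C A G B D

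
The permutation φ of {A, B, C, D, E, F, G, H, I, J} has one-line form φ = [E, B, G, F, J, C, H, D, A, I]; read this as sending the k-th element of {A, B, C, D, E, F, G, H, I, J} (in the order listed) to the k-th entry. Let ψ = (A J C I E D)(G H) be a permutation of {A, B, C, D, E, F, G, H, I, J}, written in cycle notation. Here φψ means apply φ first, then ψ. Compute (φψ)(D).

F

First apply φ: φ(D) = F, then ψ(F) = F. Thus (φψ)(D) = F.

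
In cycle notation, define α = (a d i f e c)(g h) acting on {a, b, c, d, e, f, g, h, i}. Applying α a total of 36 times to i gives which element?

i

i lies in the 6-cycle (a d i f e c).
On a 6-cycle, α^6 is the identity, so α^36 = α^0 there (36 ≡ 0 mod 6).
So α^36(i) = i.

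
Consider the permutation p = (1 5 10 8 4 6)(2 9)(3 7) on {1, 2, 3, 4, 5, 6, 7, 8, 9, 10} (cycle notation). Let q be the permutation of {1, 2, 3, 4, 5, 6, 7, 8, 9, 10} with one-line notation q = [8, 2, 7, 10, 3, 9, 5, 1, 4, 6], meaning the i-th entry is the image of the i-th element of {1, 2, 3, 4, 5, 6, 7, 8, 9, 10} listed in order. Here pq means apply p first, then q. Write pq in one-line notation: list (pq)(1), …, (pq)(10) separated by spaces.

(pq)(x) = q(p(x)). Computing each image: q(p(1)) = q(5) = 3, q(p(2)) = q(9) = 4, q(p(3)) = q(7) = 5, q(p(4)) = q(6) = 9, q(p(5)) = q(10) = 6, q(p(6)) = q(1) = 8, q(p(7)) = q(3) = 7, q(p(8)) = q(4) = 10, q(p(9)) = q(2) = 2, q(p(10)) = q(8) = 1.
Hence pq = [3 4 5 9 6 8 7 10 2 1].

3 4 5 9 6 8 7 10 2 1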